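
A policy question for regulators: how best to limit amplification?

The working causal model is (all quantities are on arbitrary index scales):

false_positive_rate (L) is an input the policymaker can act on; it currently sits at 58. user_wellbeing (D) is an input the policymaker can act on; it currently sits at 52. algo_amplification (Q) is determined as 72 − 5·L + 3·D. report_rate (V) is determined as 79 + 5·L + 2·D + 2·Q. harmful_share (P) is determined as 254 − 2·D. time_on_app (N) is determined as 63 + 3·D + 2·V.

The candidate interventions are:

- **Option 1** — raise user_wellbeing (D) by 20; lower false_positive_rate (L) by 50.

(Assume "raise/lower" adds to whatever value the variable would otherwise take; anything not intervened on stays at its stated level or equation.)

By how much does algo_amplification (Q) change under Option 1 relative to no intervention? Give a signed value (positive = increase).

Baseline:
  L = 58
  D = 52
  Q = 72 − 5·58 + 3·52 = -62
Option 1 (D + 20, L − 50):
  L = 58 − 50 = 8
  D = 52 + 20 = 72
  Q = 72 − 5·8 + 3·72 = 248
Change in Q: 248 − (-62) = 310

310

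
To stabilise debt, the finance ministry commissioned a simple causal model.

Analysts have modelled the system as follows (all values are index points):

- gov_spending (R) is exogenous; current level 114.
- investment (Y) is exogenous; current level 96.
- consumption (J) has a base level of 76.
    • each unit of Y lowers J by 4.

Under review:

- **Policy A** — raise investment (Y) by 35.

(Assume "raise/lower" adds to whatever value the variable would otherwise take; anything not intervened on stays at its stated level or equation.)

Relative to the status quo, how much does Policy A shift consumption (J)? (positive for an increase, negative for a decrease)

-140

Baseline:
  Y = 96
  J = 76 − 4·96 = -308
Policy A (Y + 35):
  Y = 96 + 35 = 131
  J = 76 − 4·131 = -448
Change in J: -448 − (-308) = -140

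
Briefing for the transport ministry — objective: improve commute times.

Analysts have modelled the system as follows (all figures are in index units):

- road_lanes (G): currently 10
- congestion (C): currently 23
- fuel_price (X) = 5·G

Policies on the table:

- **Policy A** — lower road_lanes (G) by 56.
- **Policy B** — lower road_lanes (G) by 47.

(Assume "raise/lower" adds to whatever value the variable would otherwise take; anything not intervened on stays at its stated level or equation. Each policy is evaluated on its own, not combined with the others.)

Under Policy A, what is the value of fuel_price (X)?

-230

Policy A (G − 56):
  G = 10 − 56 = -46
  X = 0 + 5·(-46) = -230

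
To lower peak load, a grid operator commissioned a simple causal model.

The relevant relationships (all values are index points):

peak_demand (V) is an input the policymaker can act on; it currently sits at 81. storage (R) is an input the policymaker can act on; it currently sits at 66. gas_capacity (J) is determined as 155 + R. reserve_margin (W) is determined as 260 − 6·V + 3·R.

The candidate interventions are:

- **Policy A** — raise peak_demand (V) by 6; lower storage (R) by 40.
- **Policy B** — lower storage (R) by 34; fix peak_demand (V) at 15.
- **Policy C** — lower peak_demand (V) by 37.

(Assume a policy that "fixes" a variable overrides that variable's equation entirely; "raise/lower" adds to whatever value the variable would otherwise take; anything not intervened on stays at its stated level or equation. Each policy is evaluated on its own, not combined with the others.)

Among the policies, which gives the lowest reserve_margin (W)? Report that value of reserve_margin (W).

-184

Policy A (V + 6, R − 40):
  V = 81 + 6 = 87
  R = 66 − 40 = 26
  W = 260 − 6·87 + 3·26 = -184
Policy B (R − 34, V := 15):
  V = 15
  R = 66 − 34 = 32
  W = 260 − 6·15 + 3·32 = 266
Policy C (V − 37):
  V = 81 − 37 = 44
  R = 66
  W = 260 − 6·44 + 3·66 = 194
Comparing — Policy A: W=-184, Policy B: W=266, Policy C: W=194. Lowest is -184 (Policy A).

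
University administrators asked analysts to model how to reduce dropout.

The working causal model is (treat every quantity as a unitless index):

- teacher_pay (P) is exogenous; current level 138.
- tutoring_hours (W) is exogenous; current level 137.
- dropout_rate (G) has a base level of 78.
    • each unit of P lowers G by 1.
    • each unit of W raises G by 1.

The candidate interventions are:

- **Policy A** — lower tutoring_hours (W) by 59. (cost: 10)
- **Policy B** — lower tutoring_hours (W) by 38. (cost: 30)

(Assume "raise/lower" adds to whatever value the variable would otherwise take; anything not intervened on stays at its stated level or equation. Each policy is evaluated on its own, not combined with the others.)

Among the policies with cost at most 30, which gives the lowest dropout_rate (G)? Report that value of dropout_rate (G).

Policy A (W − 59):
  P = 138
  W = 137 − 59 = 78
  G = 78 − 138 + 78 = 18
Policy B (W − 38):
  P = 138
  W = 137 − 38 = 99
  G = 78 − 138 + 99 = 39
Comparing — Policy A: G=18, Policy B: G=39. Lowest is 18 (Policy A).

18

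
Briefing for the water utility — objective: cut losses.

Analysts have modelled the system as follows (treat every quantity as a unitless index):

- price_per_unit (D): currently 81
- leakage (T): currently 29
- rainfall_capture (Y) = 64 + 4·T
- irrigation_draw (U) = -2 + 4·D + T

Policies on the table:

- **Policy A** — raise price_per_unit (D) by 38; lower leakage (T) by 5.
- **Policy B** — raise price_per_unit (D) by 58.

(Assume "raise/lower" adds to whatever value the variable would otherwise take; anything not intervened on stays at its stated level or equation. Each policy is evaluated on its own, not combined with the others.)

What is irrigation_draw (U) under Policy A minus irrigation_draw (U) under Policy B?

Policy A (D + 38, T − 5):
  D = 81 + 38 = 119
  T = 29 − 5 = 24
  U = -2 + 4·119 + 24 = 498
Policy B (D + 58):
  D = 81 + 58 = 139
  T = 29
  U = -2 + 4·139 + 29 = 583
U: 498 − 583 = -85

-85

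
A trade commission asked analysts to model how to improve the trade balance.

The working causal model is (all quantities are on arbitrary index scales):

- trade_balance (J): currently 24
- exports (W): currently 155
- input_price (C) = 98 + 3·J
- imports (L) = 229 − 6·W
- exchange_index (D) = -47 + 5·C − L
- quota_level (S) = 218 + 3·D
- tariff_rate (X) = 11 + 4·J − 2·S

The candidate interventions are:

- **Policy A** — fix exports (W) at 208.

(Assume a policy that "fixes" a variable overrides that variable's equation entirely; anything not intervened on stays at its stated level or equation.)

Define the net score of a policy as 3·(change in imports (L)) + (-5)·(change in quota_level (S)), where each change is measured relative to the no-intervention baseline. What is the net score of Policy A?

-5724

Baseline:
  J = 24
  W = 155
  C = 98 + 3·24 = 170
  L = 229 − 6·155 = -701
  D = -47 + 5·170 − (-701) = 1504
  S = 218 + 3·1504 = 4730
Policy A (W := 208):
  J = 24
  W = 208
  C = 98 + 3·24 = 170
  L = 229 − 6·208 = -1019
  D = -47 + 5·170 − (-1019) = 1822
  S = 218 + 3·1822 = 5684
ΔL = -1019 − (-701) = -318; ΔS = 5684 − 4730 = 954
Score = 3·(-318) + (-5)·954 = -5724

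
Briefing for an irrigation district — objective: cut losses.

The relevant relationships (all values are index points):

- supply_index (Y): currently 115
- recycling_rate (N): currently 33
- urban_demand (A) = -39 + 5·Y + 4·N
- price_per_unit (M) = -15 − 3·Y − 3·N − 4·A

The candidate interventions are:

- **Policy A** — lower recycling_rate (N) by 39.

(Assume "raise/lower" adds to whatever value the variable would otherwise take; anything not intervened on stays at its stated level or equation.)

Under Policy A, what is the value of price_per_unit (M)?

-2390

Policy A (N − 39):
  Y = 115
  N = 33 − 39 = -6
  A = -39 + 5·115 + 4·(-6) = 512
  M = -15 − 3·115 − 3·(-6) − 4·512 = -2390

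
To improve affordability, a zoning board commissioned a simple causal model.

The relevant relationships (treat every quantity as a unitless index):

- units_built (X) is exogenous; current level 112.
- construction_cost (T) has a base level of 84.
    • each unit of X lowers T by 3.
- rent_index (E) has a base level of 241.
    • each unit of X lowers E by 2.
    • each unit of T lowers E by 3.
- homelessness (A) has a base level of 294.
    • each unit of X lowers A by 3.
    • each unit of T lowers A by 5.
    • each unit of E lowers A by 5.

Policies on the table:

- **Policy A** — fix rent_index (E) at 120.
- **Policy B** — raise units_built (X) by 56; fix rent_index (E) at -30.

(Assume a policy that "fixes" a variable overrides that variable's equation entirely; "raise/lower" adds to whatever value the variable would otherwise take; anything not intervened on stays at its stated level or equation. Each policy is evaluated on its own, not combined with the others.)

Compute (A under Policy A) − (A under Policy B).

Policy A (E := 120):
  X = 112
  T = 84 − 3·112 = -252
  E = 120
  A = 294 − 3·112 − 5·(-252) − 5·120 = 618
Policy B (X + 56, E := -30):
  X = 112 + 56 = 168
  T = 84 − 3·168 = -420
  E = -30
  A = 294 − 3·168 − 5·(-420) − 5·(-30) = 2040
A: 618 − 2040 = -1422

-1422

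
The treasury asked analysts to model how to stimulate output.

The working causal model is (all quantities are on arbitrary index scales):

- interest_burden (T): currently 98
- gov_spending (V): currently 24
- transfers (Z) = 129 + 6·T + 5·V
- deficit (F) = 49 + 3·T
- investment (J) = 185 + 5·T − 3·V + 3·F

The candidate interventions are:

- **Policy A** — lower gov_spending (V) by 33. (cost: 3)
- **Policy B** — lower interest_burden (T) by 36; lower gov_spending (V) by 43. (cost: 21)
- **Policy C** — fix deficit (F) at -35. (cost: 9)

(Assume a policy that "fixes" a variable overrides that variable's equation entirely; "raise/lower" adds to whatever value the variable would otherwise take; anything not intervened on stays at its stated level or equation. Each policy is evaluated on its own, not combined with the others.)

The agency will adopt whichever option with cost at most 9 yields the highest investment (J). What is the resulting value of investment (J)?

Policy A (V − 33):
  T = 98
  V = 24 − 33 = -9
  F = 49 + 3·98 = 343
  J = 185 + 5·98 − 3·(-9) + 3·343 = 1731
Policy C (F := -35):
  T = 98
  V = 24
  F = -35
  J = 185 + 5·98 − 3·24 + 3·(-35) = 498
Comparing — Policy A: J=1731, Policy C: J=498. Highest is 1731 (Policy A).

1731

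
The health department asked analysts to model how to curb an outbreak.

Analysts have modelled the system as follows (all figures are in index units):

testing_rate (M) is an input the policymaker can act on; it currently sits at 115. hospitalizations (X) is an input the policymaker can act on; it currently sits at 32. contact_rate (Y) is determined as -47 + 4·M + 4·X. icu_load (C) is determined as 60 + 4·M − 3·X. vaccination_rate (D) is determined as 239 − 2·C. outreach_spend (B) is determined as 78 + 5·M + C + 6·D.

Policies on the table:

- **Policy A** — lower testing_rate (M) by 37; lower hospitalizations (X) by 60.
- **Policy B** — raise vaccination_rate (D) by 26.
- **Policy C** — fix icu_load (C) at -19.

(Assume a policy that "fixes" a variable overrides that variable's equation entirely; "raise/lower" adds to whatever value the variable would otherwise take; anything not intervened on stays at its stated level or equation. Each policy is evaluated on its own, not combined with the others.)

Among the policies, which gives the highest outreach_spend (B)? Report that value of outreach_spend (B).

2296

Policy A (M − 37, X − 60):
  M = 115 − 37 = 78
  X = 32 − 60 = -28
  C = 60 + 4·78 − 3·(-28) = 456
  D = 239 − 2·456 = -673
  B = 78 + 5·78 + 456 + 6·(-673) = -3114
Policy B (D + 26):
  M = 115
  X = 32
  C = 60 + 4·115 − 3·32 = 424
  D = 239 − 2·424 (+26 from intervention) = -583
  B = 78 + 5·115 + 424 + 6·(-583) = -2421
Policy C (C := -19):
  M = 115
  X = 32
  C = -19
  D = 239 − 2·(-19) = 277
  B = 78 + 5·115 + (-19) + 6·277 = 2296
Comparing — Policy A: B=-3114, Policy B: B=-2421, Policy C: B=2296. Highest is 2296 (Policy C).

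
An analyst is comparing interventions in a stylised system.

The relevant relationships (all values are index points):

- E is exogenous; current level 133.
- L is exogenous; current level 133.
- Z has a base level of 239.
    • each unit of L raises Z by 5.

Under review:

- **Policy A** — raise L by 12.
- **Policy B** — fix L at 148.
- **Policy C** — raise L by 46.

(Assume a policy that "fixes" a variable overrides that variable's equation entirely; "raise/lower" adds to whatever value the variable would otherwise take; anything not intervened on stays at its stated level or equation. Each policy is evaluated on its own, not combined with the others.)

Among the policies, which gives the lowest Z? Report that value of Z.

Policy A (L + 12):
  L = 133 + 12 = 145
  Z = 239 + 5·145 = 964
Policy B (L := 148):
  L = 148
  Z = 239 + 5·148 = 979
Policy C (L + 46):
  L = 133 + 46 = 179
  Z = 239 + 5·179 = 1134
Comparing — Policy A: Z=964, Policy B: Z=979, Policy C: Z=1134. Lowest is 964 (Policy A).

964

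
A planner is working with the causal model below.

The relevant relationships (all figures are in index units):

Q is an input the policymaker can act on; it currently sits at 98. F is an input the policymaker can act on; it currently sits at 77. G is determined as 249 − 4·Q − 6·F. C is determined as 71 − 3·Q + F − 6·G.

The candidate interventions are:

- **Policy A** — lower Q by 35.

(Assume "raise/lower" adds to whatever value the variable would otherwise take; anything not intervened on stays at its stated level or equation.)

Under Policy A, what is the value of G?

-465

Policy A (Q − 35):
  Q = 98 − 35 = 63
  F = 77
  G = 249 − 4·63 − 6·77 = -465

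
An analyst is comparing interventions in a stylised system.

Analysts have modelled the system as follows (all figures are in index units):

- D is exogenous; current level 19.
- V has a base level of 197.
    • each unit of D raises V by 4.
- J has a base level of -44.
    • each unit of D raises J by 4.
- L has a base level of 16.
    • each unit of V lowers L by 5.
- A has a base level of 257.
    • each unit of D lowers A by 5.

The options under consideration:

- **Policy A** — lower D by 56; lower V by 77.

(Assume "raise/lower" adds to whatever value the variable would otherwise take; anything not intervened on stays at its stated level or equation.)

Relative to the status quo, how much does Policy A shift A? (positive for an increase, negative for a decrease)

280

Baseline:
  D = 19
  A = 257 − 5·19 = 162
Policy A (D − 56, V − 77):
  D = 19 − 56 = -37
  A = 257 − 5·(-37) = 442
Change in A: 442 − 162 = 280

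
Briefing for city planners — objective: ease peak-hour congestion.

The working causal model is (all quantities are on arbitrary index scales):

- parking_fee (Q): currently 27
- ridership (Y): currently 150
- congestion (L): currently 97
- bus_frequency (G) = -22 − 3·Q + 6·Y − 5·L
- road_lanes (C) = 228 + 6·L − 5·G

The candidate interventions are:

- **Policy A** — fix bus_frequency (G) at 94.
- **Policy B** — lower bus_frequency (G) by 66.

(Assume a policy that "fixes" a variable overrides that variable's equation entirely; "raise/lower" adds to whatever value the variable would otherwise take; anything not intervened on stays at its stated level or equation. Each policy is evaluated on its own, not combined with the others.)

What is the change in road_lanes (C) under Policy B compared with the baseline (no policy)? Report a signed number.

Baseline:
  Q = 27
  Y = 150
  L = 97
  G = -22 − 3·27 + 6·150 − 5·97 = 312
  C = 228 + 6·97 − 5·312 = -750
Policy B (G − 66):
  Q = 27
  Y = 150
  L = 97
  G = -22 − 3·27 + 6·150 − 5·97 (−66 from intervention) = 246
  C = 228 + 6·97 − 5·246 = -420
Change in C: -420 − (-750) = 330

330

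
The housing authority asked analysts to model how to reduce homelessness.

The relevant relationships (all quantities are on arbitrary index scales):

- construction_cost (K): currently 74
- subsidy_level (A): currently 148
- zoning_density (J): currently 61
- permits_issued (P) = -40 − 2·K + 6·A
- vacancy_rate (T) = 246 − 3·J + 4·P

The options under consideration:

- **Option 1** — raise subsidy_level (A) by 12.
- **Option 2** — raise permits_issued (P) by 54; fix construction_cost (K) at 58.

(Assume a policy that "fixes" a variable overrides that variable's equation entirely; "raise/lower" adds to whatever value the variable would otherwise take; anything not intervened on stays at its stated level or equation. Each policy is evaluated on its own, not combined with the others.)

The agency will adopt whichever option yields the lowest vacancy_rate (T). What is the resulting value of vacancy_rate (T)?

3151

Option 1 (A + 12):
  K = 74
  A = 148 + 12 = 160
  J = 61
  P = -40 − 2·74 + 6·160 = 772
  T = 246 − 3·61 + 4·772 = 3151
Option 2 (P + 54, K := 58):
  K = 58
  A = 148
  J = 61
  P = -40 − 2·58 + 6·148 (+54 from intervention) = 786
  T = 246 − 3·61 + 4·786 = 3207
Comparing — Option 1: T=3151, Option 2: T=3207. Lowest is 3151 (Option 1).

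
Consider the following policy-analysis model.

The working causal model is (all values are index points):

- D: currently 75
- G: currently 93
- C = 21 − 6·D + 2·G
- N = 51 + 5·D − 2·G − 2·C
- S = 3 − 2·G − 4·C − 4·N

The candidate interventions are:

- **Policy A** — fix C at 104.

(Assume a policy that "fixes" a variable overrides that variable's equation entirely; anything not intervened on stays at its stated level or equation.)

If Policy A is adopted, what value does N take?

Policy A (C := 104):
  D = 75
  G = 93
  C = 104
  N = 51 + 5·75 − 2·93 − 2·104 = 32

32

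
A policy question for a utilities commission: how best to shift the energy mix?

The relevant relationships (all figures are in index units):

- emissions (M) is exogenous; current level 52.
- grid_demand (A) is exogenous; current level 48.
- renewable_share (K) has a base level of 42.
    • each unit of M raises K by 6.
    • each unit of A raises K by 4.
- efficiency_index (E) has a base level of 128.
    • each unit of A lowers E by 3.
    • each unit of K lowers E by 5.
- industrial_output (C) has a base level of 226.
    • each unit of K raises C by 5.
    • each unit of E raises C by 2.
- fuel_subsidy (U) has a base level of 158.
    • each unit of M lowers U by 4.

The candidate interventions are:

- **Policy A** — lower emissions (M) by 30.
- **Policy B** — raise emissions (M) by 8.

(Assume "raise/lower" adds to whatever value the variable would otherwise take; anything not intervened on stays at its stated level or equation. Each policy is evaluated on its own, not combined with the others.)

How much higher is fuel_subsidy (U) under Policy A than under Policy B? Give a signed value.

152

Policy A (M − 30):
  M = 52 − 30 = 22
  U = 158 − 4·22 = 70
Policy B (M + 8):
  M = 52 + 8 = 60
  U = 158 − 4·60 = -82
U: 70 − (-82) = 152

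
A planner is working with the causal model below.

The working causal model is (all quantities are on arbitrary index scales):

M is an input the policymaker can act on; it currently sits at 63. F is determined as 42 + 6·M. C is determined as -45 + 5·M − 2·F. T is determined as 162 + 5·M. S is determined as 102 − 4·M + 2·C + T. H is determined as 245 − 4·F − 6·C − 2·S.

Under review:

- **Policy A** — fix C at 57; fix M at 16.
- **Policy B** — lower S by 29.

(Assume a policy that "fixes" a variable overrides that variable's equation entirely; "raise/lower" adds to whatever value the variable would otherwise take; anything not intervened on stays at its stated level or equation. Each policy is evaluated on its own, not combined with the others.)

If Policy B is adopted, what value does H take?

Policy B (S − 29):
  M = 63
  F = 42 + 6·63 = 420
  C = -45 + 5·63 − 2·420 = -570
  T = 162 + 5·63 = 477
  S = 102 − 4·63 + 2·(-570) + 477 (−29 from intervention) = -842
  H = 245 − 4·420 − 6·(-570) − 2·(-842) = 3669

3669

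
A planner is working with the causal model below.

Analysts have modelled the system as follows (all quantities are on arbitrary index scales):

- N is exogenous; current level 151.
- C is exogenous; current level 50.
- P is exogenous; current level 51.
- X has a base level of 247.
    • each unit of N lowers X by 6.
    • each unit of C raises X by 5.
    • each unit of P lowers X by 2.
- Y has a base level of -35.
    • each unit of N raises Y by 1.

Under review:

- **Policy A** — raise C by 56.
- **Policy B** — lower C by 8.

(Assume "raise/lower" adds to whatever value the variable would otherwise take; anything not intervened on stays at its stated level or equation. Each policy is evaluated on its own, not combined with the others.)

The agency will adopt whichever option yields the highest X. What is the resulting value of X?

Policy A (C + 56):
  N = 151
  C = 50 + 56 = 106
  P = 51
  X = 247 − 6·151 + 5·106 − 2·51 = -231
Policy B (C − 8):
  N = 151
  C = 50 − 8 = 42
  P = 51
  X = 247 − 6·151 + 5·42 − 2·51 = -551
Comparing — Policy A: X=-231, Policy B: X=-551. Highest is -231 (Policy A).

-231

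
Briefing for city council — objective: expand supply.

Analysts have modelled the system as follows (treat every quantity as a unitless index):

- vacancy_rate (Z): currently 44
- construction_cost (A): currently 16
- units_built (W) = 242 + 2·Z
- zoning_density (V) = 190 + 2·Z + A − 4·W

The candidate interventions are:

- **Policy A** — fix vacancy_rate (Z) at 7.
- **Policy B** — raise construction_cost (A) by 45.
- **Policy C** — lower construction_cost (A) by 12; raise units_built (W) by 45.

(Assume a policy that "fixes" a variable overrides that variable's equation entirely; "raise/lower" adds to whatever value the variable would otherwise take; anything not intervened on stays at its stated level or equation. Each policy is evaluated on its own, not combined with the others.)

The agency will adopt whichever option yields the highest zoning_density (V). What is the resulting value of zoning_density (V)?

-804

Policy A (Z := 7):
  Z = 7
  A = 16
  W = 242 + 2·7 = 256
  V = 190 + 2·7 + 16 − 4·256 = -804
Policy B (A + 45):
  Z = 44
  A = 16 + 45 = 61
  W = 242 + 2·44 = 330
  V = 190 + 2·44 + 61 − 4·330 = -981
Policy C (A − 12, W + 45):
  Z = 44
  A = 16 − 12 = 4
  W = 242 + 2·44 (+45 from intervention) = 375
  V = 190 + 2·44 + 4 − 4·375 = -1218
Comparing — Policy A: V=-804, Policy B: V=-981, Policy C: V=-1218. Highest is -804 (Policy A).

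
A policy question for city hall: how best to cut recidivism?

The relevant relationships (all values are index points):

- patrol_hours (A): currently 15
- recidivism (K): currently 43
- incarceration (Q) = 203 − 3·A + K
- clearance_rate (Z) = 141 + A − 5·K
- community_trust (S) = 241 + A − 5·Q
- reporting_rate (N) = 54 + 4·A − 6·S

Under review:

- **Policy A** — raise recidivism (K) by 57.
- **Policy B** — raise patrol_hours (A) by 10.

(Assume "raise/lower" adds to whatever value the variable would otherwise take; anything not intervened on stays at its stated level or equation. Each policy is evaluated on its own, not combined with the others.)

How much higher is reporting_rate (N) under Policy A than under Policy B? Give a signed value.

Policy A (K + 57):
  A = 15
  K = 43 + 57 = 100
  Q = 203 − 3·15 + 100 = 258
  S = 241 + 15 − 5·258 = -1034
  N = 54 + 4·15 − 6·(-1034) = 6318
Policy B (A + 10):
  A = 15 + 10 = 25
  K = 43
  Q = 203 − 3·25 + 43 = 171
  S = 241 + 25 − 5·171 = -589
  N = 54 + 4·25 − 6·(-589) = 3688
N: 6318 − 3688 = 2630

2630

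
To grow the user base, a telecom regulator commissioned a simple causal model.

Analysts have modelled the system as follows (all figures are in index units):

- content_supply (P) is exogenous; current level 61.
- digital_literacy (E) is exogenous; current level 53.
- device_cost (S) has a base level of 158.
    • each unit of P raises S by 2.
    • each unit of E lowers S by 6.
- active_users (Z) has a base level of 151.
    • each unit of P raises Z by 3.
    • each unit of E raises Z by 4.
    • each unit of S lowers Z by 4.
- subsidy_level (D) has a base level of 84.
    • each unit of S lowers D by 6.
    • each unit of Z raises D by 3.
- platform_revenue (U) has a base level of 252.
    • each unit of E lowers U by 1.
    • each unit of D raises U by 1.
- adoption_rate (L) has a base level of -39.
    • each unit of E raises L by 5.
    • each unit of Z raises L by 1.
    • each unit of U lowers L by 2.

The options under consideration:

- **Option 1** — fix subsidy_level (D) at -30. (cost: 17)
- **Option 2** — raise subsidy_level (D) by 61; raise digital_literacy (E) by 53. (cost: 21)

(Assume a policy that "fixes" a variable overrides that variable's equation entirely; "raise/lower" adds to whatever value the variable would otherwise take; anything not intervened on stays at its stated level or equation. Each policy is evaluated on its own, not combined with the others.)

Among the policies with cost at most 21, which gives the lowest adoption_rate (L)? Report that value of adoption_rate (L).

-15273

Option 1 (D := -30):
  P = 61
  E = 53
  S = 158 + 2·61 − 6·53 = -38
  Z = 151 + 3·61 + 4·53 − 4·(-38) = 698
  D = -30
  U = 252 − 53 + (-30) = 169
  L = -39 + 5·53 + 698 − 2·169 = 586
Option 2 (D + 61, E + 53):
  P = 61
  E = 53 + 53 = 106
  S = 158 + 2·61 − 6·106 = -356
  Z = 151 + 3·61 + 4·106 − 4·(-356) = 2182
  D = 84 − 6·(-356) + 3·2182 (+61 from intervention) = 8827
  U = 252 − 106 + 8827 = 8973
  L = -39 + 5·106 + 2182 − 2·8973 = -15273
Comparing — Option 1: L=586, Option 2: L=-15273. Lowest is -15273 (Option 2).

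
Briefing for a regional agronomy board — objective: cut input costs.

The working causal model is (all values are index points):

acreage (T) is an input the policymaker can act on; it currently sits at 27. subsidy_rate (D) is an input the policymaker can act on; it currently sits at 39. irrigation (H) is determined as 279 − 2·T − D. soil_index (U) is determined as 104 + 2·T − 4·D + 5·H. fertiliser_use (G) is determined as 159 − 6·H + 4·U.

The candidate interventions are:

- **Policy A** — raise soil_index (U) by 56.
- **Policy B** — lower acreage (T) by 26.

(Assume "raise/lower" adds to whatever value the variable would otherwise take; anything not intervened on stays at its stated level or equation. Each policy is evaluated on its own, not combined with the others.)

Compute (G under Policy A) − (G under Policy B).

Policy A (U + 56):
  T = 27
  D = 39
  H = 279 − 2·27 − 39 = 186
  U = 104 + 2·27 − 4·39 + 5·186 (+56 from intervention) = 988
  G = 159 − 6·186 + 4·988 = 2995
Policy B (T − 26):
  T = 27 − 26 = 1
  D = 39
  H = 279 − 2·1 − 39 = 238
  U = 104 + 2·1 − 4·39 + 5·238 = 1140
  G = 159 − 6·238 + 4·1140 = 3291
G: 2995 − 3291 = -296

-296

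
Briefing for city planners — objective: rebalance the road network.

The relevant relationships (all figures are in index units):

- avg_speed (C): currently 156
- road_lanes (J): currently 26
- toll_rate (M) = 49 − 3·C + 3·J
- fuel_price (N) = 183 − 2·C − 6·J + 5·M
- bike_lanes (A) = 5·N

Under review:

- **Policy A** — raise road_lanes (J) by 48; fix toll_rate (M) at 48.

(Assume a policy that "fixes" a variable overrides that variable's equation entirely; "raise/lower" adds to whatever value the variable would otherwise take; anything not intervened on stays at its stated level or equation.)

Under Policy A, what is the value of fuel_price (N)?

Policy A (J + 48, M := 48):
  C = 156
  J = 26 + 48 = 74
  M = 48
  N = 183 − 2·156 − 6·74 + 5·48 = -333

-333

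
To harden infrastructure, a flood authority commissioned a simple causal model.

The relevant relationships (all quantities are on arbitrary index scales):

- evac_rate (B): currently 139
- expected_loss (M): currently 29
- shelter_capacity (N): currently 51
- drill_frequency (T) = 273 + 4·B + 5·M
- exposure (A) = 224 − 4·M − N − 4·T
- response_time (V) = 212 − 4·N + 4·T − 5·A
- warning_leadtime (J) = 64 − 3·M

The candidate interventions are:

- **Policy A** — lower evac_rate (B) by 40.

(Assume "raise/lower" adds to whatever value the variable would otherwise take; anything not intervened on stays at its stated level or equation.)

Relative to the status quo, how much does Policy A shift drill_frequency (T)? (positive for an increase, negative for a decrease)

Baseline:
  B = 139
  M = 29
  T = 273 + 4·139 + 5·29 = 974
Policy A (B − 40):
  B = 139 − 40 = 99
  M = 29
  T = 273 + 4·99 + 5·29 = 814
Change in T: 814 − 974 = -160

-160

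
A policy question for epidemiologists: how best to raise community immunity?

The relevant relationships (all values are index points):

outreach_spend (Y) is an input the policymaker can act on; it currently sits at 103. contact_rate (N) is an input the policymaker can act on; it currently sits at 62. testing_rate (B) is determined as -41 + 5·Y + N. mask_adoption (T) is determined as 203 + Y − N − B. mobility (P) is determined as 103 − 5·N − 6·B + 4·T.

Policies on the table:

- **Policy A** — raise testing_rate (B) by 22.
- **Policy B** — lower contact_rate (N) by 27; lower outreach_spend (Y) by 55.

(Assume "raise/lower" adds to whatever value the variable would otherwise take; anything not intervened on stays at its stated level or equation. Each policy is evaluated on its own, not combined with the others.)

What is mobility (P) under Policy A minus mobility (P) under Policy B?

-3263

Policy A (B + 22):
  Y = 103
  N = 62
  B = -41 + 5·103 + 62 (+22 from intervention) = 558
  T = 203 + 103 − 62 − 558 = -314
  P = 103 − 5·62 − 6·558 + 4·(-314) = -4811
Policy B (N − 27, Y − 55):
  Y = 103 − 55 = 48
  N = 62 − 27 = 35
  B = -41 + 5·48 + 35 = 234
  T = 203 + 48 − 35 − 234 = -18
  P = 103 − 5·35 − 6·234 + 4·(-18) = -1548
P: -4811 − (-1548) = -3263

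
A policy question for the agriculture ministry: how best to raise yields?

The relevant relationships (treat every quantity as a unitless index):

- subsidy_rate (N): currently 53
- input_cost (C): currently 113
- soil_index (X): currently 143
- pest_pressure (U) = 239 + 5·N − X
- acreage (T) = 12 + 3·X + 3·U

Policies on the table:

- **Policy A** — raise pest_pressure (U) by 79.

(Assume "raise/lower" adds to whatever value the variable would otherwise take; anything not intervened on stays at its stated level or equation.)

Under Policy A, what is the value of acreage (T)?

1761

Policy A (U + 79):
  N = 53
  X = 143
  U = 239 + 5·53 − 143 (+79 from intervention) = 440
  T = 12 + 3·143 + 3·440 = 1761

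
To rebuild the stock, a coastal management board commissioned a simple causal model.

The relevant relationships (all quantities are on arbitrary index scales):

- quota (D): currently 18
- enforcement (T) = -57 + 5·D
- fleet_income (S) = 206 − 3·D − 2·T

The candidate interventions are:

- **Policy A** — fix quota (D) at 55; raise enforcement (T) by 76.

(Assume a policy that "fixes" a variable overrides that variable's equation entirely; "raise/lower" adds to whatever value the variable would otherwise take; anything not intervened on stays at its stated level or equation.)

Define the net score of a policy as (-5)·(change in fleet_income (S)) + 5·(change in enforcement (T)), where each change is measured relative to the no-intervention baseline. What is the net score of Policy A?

4470

Baseline:
  D = 18
  T = -57 + 5·18 = 33
  S = 206 − 3·18 − 2·33 = 86
Policy A (D := 55, T + 76):
  D = 55
  T = -57 + 5·55 (+76 from intervention) = 294
  S = 206 − 3·55 − 2·294 = -547
ΔS = -547 − 86 = -633; ΔT = 294 − 33 = 261
Score = (-5)·(-633) + 5·261 = 4470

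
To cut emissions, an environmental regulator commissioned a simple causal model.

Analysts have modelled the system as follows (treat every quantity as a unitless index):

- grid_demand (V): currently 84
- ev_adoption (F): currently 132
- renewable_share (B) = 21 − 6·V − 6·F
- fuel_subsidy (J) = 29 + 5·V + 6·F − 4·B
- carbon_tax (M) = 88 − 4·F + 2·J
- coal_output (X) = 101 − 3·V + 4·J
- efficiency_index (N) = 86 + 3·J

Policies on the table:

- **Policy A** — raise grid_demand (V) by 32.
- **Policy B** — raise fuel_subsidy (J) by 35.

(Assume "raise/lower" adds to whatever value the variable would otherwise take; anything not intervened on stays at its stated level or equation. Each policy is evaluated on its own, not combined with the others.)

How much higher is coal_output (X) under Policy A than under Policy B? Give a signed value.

Policy A (V + 32):
  V = 84 + 32 = 116
  F = 132
  B = 21 − 6·116 − 6·132 = -1467
  J = 29 + 5·116 + 6·132 − 4·(-1467) = 7269
  X = 101 − 3·116 + 4·7269 = 28829
Policy B (J + 35):
  V = 84
  F = 132
  B = 21 − 6·84 − 6·132 = -1275
  J = 29 + 5·84 + 6·132 − 4·(-1275) (+35 from intervention) = 6376
  X = 101 − 3·84 + 4·6376 = 25353
X: 28829 − 25353 = 3476

3476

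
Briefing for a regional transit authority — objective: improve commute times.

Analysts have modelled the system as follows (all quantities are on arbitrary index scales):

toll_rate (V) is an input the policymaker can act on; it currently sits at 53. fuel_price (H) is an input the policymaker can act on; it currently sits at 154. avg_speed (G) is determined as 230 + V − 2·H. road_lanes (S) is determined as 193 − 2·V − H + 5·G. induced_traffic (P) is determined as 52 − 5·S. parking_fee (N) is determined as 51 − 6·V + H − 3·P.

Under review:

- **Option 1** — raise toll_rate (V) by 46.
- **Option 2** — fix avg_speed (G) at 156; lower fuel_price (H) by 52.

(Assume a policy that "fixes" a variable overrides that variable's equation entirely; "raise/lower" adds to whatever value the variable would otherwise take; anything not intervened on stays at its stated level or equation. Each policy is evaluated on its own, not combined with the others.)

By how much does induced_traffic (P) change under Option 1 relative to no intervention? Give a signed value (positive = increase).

Baseline:
  V = 53
  H = 154
  G = 230 + 53 − 2·154 = -25
  S = 193 − 2·53 − 154 + 5·(-25) = -192
  P = 52 − 5·(-192) = 1012
Option 1 (V + 46):
  V = 53 + 46 = 99
  H = 154
  G = 230 + 99 − 2·154 = 21
  S = 193 − 2·99 − 154 + 5·21 = -54
  P = 52 − 5·(-54) = 322
Change in P: 322 − 1012 = -690

-690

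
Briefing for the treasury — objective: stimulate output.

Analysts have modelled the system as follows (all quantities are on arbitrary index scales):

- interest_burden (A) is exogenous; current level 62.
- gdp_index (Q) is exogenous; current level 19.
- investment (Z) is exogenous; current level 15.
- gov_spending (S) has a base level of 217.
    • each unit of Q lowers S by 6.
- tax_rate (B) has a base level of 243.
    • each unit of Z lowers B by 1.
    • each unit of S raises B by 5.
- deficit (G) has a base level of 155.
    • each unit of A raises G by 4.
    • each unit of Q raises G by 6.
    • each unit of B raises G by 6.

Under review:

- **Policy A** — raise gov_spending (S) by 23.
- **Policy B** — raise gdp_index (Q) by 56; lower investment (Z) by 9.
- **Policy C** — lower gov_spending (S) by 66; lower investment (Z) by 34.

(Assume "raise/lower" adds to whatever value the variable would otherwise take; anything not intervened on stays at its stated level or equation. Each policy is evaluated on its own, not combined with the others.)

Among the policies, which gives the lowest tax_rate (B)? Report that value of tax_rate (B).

-928

Policy A (S + 23):
  Q = 19
  Z = 15
  S = 217 − 6·19 (+23 from intervention) = 126
  B = 243 − 15 + 5·126 = 858
Policy B (Q + 56, Z − 9):
  Q = 19 + 56 = 75
  Z = 15 − 9 = 6
  S = 217 − 6·75 = -233
  B = 243 − 6 + 5·(-233) = -928
Policy C (S − 66, Z − 34):
  Q = 19
  Z = 15 − 34 = -19
  S = 217 − 6·19 (−66 from intervention) = 37
  B = 243 − (-19) + 5·37 = 447
Comparing — Policy A: B=858, Policy B: B=-928, Policy C: B=447. Lowest is -928 (Policy B).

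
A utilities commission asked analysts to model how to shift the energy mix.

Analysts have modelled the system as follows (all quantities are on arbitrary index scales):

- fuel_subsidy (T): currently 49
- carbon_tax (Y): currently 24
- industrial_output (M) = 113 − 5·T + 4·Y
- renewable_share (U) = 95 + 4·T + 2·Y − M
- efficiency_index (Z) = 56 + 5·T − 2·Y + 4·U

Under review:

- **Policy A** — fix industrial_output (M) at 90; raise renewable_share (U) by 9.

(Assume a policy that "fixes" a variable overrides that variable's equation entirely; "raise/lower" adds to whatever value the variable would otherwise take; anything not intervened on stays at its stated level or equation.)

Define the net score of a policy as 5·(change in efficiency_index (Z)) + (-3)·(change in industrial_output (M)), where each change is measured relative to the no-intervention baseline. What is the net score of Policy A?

-2718

Baseline:
  T = 49
  Y = 24
  M = 113 − 5·49 + 4·24 = -36
  U = 95 + 4·49 + 2·24 − (-36) = 375
  Z = 56 + 5·49 − 2·24 + 4·375 = 1753
Policy A (M := 90, U + 9):
  T = 49
  Y = 24
  M = 90
  U = 95 + 4·49 + 2·24 − 90 (+9 from intervention) = 258
  Z = 56 + 5·49 − 2·24 + 4·258 = 1285
ΔZ = 1285 − 1753 = -468; ΔM = 90 − (-36) = 126
Score = 5·(-468) + (-3)·126 = -2718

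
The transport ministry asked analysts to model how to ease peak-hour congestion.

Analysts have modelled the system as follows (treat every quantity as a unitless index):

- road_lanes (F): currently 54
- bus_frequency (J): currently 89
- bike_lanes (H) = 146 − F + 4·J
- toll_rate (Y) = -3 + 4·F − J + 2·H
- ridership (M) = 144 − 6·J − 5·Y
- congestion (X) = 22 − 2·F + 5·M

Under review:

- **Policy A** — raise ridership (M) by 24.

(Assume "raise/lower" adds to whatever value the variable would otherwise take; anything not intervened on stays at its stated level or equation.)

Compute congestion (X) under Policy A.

Policy A (M + 24):
  F = 54
  J = 89
  H = 146 − 54 + 4·89 = 448
  Y = -3 + 4·54 − 89 + 2·448 = 1020
  M = 144 − 6·89 − 5·1020 (+24 from intervention) = -5466
  X = 22 − 2·54 + 5·(-5466) = -27416

-27416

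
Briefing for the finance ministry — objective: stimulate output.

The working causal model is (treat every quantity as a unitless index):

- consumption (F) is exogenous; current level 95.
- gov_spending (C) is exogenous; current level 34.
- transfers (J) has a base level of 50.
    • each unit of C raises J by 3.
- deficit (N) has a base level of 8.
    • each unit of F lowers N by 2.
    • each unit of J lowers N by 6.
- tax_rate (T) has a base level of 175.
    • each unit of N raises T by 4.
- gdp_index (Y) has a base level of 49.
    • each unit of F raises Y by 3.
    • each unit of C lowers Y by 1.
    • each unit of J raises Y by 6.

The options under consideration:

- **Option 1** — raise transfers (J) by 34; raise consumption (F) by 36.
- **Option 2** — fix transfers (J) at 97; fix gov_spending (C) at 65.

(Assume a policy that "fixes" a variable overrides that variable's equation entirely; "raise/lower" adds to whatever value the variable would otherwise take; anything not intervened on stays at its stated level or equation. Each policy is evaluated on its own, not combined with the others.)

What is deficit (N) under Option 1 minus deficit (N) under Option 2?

Option 1 (J + 34, F + 36):
  F = 95 + 36 = 131
  C = 34
  J = 50 + 3·34 (+34 from intervention) = 186
  N = 8 − 2·131 − 6·186 = -1370
Option 2 (J := 97, C := 65):
  F = 95
  C = 65
  J = 97
  N = 8 − 2·95 − 6·97 = -764
N: -1370 − (-764) = -606

-606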